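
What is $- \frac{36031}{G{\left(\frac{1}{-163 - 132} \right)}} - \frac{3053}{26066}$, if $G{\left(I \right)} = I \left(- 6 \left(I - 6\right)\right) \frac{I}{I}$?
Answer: $\frac{20433114790493}{69244329} \approx 2.9509 \cdot 10^{5}$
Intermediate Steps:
$G{\left(I \right)} = I \left(36 - 6 I\right)$ ($G{\left(I \right)} = I \left(- 6 \left(-6 + I\right)\right) 1 = I \left(36 - 6 I\right) 1 = I \left(36 - 6 I\right)$)
$- \frac{36031}{G{\left(\frac{1}{-163 - 132} \right)}} - \frac{3053}{26066} = - \frac{36031}{6 \frac{1}{-163 - 132} \left(6 - \frac{1}{-163 - 132}\right)} - \frac{3053}{26066} = - \frac{36031}{6 \frac{1}{-295} \left(6 - \frac{1}{-295}\right)} - \frac{3053}{26066} = - \frac{36031}{6 \left(- \frac{1}{295}\right) \left(6 - - \frac{1}{295}\right)} - \frac{3053}{26066} = - \frac{36031}{6 \left(- \frac{1}{295}\right) \left(6 + \frac{1}{295}\right)} - \frac{3053}{26066} = - \frac{36031}{6 \left(- \frac{1}{295}\right) \frac{1771}{295}} - \frac{3053}{26066} = - \frac{36031}{- \frac{10626}{87025}} - \frac{3053}{26066} = \left(-36031\right) \left(- \frac{87025}{10626}\right) - \frac{3053}{26066} = \frac{3135597775}{10626} - \frac{3053}{26066} = \frac{20433114790493}{69244329}$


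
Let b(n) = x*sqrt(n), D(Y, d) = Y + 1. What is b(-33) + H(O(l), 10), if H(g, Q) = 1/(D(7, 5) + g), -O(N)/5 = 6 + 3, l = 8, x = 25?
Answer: -1/37 + 25*I*sqrt(33) ≈ -0.027027 + 143.61*I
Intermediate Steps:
D(Y, d) = 1 + Y
O(N) = -45 (O(N) = -5*(6 + 3) = -5*9 = -45)
b(n) = 25*sqrt(n)
H(g, Q) = 1/(8 + g) (H(g, Q) = 1/((1 + 7) + g) = 1/(8 + g))
b(-33) + H(O(l), 10) = 25*sqrt(-33) + 1/(8 - 45) = 25*(I*sqrt(33)) + 1/(-37) = 25*I*sqrt(33) - 1/37 = -1/37 + 25*I*sqrt(33)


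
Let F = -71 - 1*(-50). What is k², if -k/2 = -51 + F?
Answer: 20736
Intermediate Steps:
F = -21 (F = -71 + 50 = -21)
k = 144 (k = -2*(-51 - 21) = -2*(-72) = 144)
k² = 144² = 20736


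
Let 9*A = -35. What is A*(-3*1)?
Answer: 35/3 ≈ 11.667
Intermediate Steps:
A = -35/9 (A = (1/9)*(-35) = -35/9 ≈ -3.8889)
A*(-3*1) = -(-35)/3 = -35/9*(-3) = 35/3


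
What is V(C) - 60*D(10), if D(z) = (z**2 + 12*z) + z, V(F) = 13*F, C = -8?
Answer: -13904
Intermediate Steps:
D(z) = z**2 + 13*z
V(C) - 60*D(10) = 13*(-8) - 600*(13 + 10) = -104 - 600*23 = -104 - 60*230 = -104 - 13800 = -13904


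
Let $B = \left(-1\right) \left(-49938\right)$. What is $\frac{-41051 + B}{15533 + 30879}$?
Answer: $\frac{8887}{46412} \approx 0.19148$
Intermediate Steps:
$B = 49938$
$\frac{-41051 + B}{15533 + 30879} = \frac{-41051 + 49938}{15533 + 30879} = \frac{8887}{46412}$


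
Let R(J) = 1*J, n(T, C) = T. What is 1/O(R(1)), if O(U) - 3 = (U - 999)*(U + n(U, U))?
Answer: -1/1993 ≈ -0.00050176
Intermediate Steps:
R(J) = J
O(U) = 3 + 2*U*(-999 + U) (O(U) = 3 + (U - 999)*(U + U) = 3 + (-999 + U)*(2*U) = 3 + 2*U*(-999 + U))
1/O(R(1)) = 1/(3 - 1998*1 + 2*1²) = 1/(3 - 1998 + 2*1) = 1/(3 - 1998 + 2) = 1/(-1993) = -1/1993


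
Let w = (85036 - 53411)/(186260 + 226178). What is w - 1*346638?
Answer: -142966651819/412438 ≈ -3.4664e+5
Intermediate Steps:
w = 31625/412438 ≈ 0.076678
w - 1*346638 = 31625/412438 - 1*346638 = 31625/412438 - 346638 = -142966651819/412438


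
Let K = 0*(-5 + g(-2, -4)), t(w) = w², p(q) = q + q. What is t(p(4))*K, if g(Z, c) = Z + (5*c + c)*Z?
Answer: 0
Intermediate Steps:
p(q) = 2*q
g(Z, c) = Z + 6*Z*c (g(Z, c) = Z + (6*c)*Z = Z + 6*Z*c)
K = 0 (K = 0*(-5 - 2*(1 + 6*(-4))) = 0*(-5 - 2*(1 - 24)) = 0*(-5 - 2*(-23)) = 0*(-5 + 46) = 0*41 = 0)
t(p(4))*K = (2*4)²*0 = 8²*0 = 64*0 = 0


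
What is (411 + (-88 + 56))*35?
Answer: 13265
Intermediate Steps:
(411 + (-88 + 56))*35 = (411 - 32)*35 = 379*35 = 13265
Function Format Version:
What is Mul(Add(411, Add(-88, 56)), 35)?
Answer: 13265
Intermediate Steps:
Mul(Add(411, Add(-88, 56)), 35) = Mul(Add(411, -32), 35) = Mul(379, 35) = 13265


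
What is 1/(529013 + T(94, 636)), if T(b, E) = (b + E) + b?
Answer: 1/529837 ≈ 1.8874e-6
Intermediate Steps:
T(b, E) = E + 2*b (T(b, E) = (E + b) + b = E + 2*b)
1/(529013 + T(94, 636)) = 1/(529013 + (636 + 2*94)) = 1/(529013 + (636 + 188)) = 1/(529013 + 824) = 1/529837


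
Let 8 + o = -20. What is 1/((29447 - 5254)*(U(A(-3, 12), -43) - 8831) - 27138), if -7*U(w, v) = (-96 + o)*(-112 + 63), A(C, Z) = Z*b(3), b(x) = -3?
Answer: -1/234675045 ≈ -4.2612e-9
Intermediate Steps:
o = -28 (o = -8 - 20 = -28)
A(C, Z) = -3*Z (A(C, Z) = Z*(-3) = -3*Z)
U(w, v) = -868 (U(w, v) = -(-96 - 28)*(-112 + 63)/7 = -(-124)*(-49)/7 = -⅐*6076 = -868)
1/((29447 - 5254)*(U(A(-3, 12), -43) - 8831) - 27138) = 1/((29447 - 5254)*(-868 - 8831) - 27138) = 1/(24193*(-9699) - 27138) = 1/(-234647907 - 27138) = 1/(-234675045) = -1/234675045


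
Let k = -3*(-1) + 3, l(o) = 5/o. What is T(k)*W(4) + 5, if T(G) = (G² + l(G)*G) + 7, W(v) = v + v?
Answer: 389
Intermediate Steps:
k = 6 (k = 3 + 3 = 6)
W(v) = 2*v
T(G) = 12 + G² (T(G) = (G² + (5/G)*G) + 7 = (G² + 5) + 7 = (5 + G²) + 7 = 12 + G²)
T(k)*W(4) + 5 = (12 + 6²)*(2*4) + 5 = (12 + 36)*8 + 5 = 48*8 + 5 = 384 + 5 = 389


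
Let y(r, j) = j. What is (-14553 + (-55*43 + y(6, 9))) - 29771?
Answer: -46680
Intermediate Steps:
(-14553 + (-55*43 + y(6, 9))) - 29771 = (-14553 + (-55*43 + 9)) - 29771 = (-14553 + (-2365 + 9)) - 29771 = (-14553 - 2356) - 29771 = -16909 - 29771 = -46680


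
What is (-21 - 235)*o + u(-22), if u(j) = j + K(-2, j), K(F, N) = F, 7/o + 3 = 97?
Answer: -2024/47 ≈ -43.064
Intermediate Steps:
o = 7/94 (o = 7/(-3 + 97) = 7/94 ≈ 0.074468)
u(j) = -2 + j (u(j) = j - 2 = -2 + j)
(-21 - 235)*o + u(-22) = (-21 - 235)*(7/94) + (-2 - 22) = -256*7/94 - 24 = -896/47 - 24 = -2024/47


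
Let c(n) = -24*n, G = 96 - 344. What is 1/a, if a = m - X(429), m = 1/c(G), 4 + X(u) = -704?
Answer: 5952/4214017 ≈ 0.0014124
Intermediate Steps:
X(u) = -708 (X(u) = -4 - 704 = -708)
G = -248
m = 1/5952 (m = 1/(-24*(-248)) = 1/5952 ≈ 0.00016801)
a = 4214017/5952 (a = 1/5952 - 1*(-708) = 1/5952 + 708 = 4214017/5952 ≈ 708.00)
1/a = 1/(4214017/5952) = 5952/4214017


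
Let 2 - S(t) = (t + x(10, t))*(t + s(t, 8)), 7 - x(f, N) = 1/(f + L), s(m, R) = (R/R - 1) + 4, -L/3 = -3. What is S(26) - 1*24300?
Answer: -480442/19 ≈ -25286.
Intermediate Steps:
L = 9 (L = -3*(-3) = 9)
s(m, R) = 4 (s(m, R) = (1 - 1) + 4 = 0 + 4 = 4)
x(f, N) = 7 - 1/(9 + f) (x(f, N) = 7 - 1/(f + 9) = 7 - 1/(9 + f))
S(t) = 2 - (4 + t)*(132/19 + t) (S(t) = 2 - (t + (62 + 7*10)/(9 + 10))*(t + 4) = 2 - (t + (62 + 70)/19)*(4 + t) = 2 - (t + (1/19)*132)*(4 + t) = 2 - (t + 132/19)*(4 + t) = 2 - (132/19 + t)*(4 + t) = 2 - (4 + t)*(132/19 + t))
S(26) - 1*24300 = (-490/19 - 1*26² - 208/19*26) - 1*24300 = (-490/19 - 1*676 - 5408/19) - 24300 = (-490/19 - 676 - 5408/19) - 24300 = -18742/19 - 24300 = -480442/19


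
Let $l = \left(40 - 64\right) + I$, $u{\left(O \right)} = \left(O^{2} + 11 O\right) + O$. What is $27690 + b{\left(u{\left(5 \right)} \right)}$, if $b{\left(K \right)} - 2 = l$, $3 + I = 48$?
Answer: $27713$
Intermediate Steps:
$I = 45$ ($I = -3 + 48 = 45$)
$u{\left(O \right)} = O^{2} + 12 O$
$l = 21$ ($l = \left(40 - 64\right) + 45 = -24 + 45 = 21$)
$b{\left(K \right)} = 23$ ($b{\left(K \right)} = 2 + 21 = 23$)
$27690 + b{\left(u{\left(5 \right)} \right)} = 27690 + 23 = 27713$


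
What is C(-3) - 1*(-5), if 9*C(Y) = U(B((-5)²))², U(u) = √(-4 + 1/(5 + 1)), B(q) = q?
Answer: 247/54 ≈ 4.5741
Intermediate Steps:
U(u) = I*√138/6 (U(u) = √(-4 + 1/6) = √(-4 + ⅙) = √(-23/6) = I*√138/6)
C(Y) = -23/54 (C(Y) = (I*√138/6)²/9 = (⅑)*(-23/6) = -23/54)
C(-3) - 1*(-5) = -23/54 - 1*(-5) = -23/54 + 5 = 247/54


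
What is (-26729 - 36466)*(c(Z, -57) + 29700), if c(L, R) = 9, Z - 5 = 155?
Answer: -1877460255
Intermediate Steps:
Z = 160 (Z = 5 + 155 = 160)
(-26729 - 36466)*(c(Z, -57) + 29700) = (-26729 - 36466)*(9 + 29700) = -63195*29709 = -1877460255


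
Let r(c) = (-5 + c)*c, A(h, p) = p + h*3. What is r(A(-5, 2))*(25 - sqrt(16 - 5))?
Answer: 5850 - 234*sqrt(11) ≈ 5073.9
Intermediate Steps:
A(h, p) = p + 3*h
r(c) = c*(-5 + c)
r(A(-5, 2))*(25 - sqrt(16 - 5)) = ((2 + 3*(-5))*(-5 + (2 + 3*(-5))))*(25 - sqrt(16 - 5)) = ((2 - 15)*(-5 + (2 - 15)))*(25 - sqrt(11)) = (-13*(-5 - 13))*(25 - sqrt(11)) = (-13*(-18))*(25 - sqrt(11)) = 234*(25 - sqrt(11)) = 5850 - 234*sqrt(11)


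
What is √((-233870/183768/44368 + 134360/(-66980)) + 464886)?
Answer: √8011755752706815888956709391/131277879672 ≈ 681.82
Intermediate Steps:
√((-233870/183768/44368 + 134360/(-66980)) + 464886) = √((-233870*1/183768*(1/44368) + 134360*(-1/66980)) + 464886) = √((-8995/7068*1/44368 - 6718/3349) + 464886) = √((-8995/313593024 - 6718/3349) + 464886) = √(-2106748059487/1050223037376 + 464886) = √(488231880205519649/1050223037376) = √8011755752706815888956709391/131277879672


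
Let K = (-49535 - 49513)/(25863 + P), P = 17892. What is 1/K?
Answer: -14585/33016 ≈ -0.44176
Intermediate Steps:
K = -33016/14585 (K = (-49535 - 49513)/(25863 + 17892) = -99048/43755 = -99048*1/43755 = -33016/14585 ≈ -2.2637)
1/K = 1/(-33016/14585) = -14585/33016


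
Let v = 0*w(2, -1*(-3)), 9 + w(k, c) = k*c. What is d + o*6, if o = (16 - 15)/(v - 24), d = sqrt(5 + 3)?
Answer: -1/4 + 2*sqrt(2) ≈ 2.5784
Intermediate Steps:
w(k, c) = -9 + c*k (w(k, c) = -9 + k*c = -9 + c*k)
d = 2*sqrt(2) (d = sqrt(8) = 2*sqrt(2) ≈ 2.8284)
v = 0 (v = 0*(-9 - 1*(-3)*2) = 0*(-9 + 3*2) = 0*(-9 + 6) = 0*(-3) = 0)
o = -1/24 (o = (16 - 15)/(0 - 24) = 1/(-24) = 1*(-1/24) = -1/24 ≈ -0.041667)
d + o*6 = 2*sqrt(2) - 1/24*6 = 2*sqrt(2) - 1/4 = -1/4 + 2*sqrt(2)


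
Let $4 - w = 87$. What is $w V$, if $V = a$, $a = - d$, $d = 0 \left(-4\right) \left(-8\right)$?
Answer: $0$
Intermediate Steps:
$w = -83$ ($w = 4 - 87 = -83$)
$d = 0$ ($d = 0 \left(-8\right) = 0$)
$a = 0$ ($a = \left(-1\right) 0 = 0$)
$V = 0$
$w V = \left(-83\right) 0 = 0$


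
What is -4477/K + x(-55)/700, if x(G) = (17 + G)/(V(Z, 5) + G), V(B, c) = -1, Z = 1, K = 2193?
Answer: -87707533/42982800 ≈ -2.0405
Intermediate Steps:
x(G) = (17 + G)/(-1 + G)
-4477/K + x(-55)/700 = -4477/2193 + ((17 - 55)/(-1 - 55))/700 = -4477*1/2193 + (-38/(-56))*(1/700) = -4477/2193 - 1/56*(-38)*(1/700) = -4477/2193 + (19/28)*(1/700) = -4477/2193 + 19/19600 = -87707533/42982800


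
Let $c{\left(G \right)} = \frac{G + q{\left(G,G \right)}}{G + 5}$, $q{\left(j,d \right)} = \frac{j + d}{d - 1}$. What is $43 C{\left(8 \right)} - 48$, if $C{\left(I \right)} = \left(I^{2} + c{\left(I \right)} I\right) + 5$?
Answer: $\frac{290397}{91} \approx 3191.2$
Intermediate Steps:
$q{\left(j,d \right)} = \frac{d + j}{-1 + d}$
$c{\left(G \right)} = \frac{G + \frac{2 G}{-1 + G}}{5 + G}$ ($c{\left(G \right)} = \frac{G + \frac{G + G}{-1 + G}}{G + 5} = \frac{G + \frac{2 G}{-1 + G}}{5 + G}$)
$C{\left(I \right)} = 5 + I^{2} + \frac{I^{2} \left(1 + I\right)}{\left(-1 + I\right) \left(5 + I\right)}$ ($C{\left(I \right)} = \left(I^{2} + \frac{I \left(1 + I\right)}{\left(-1 + I\right) \left(5 + I\right)} I\right) + 5 = \left(I^{2} + \frac{I^{2} \left(1 + I\right)}{\left(-1 + I\right) \left(5 + I\right)}\right) + 5 = 5 + I^{2} + \frac{I^{2} \left(1 + I\right)}{\left(-1 + I\right) \left(5 + I\right)}$)
$43 C{\left(8 \right)} - 48 = 43 \frac{8^{2} \left(1 + 8\right) + \left(-1 + 8\right) \left(5 + 8\right) \left(5 + 8^{2}\right)}{\left(-1 + 8\right) \left(5 + 8\right)} - 48 = 43 \frac{64 \cdot 9 + 7 \cdot 13 \left(5 + 64\right)}{7 \cdot 13} - 48 = 43 \cdot \frac{1}{7} \cdot \frac{1}{13} \left(576 + 7 \cdot 13 \cdot 69\right) - 48 = 43 \cdot \frac{1}{7} \cdot \frac{1}{13} \left(576 + 6279\right) - 48 = 43 \cdot \frac{1}{7} \cdot \frac{1}{13} \cdot 6855 - 48 = 43 \cdot \frac{6855}{91} - 48 = \frac{294765}{91} - 48 = \frac{290397}{91}$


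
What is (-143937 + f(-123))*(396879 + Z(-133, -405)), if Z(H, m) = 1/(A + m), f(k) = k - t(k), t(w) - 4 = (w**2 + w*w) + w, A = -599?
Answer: -69412468446485/1004 ≈ -6.9136e+10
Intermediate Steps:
t(w) = 4 + w + 2*w**2 (t(w) = 4 + ((w**2 + w*w) + w) = 4 + ((w**2 + w**2) + w) = 4 + (2*w**2 + w) = 4 + (w + 2*w**2) = 4 + w + 2*w**2)
f(k) = -4 - 2*k**2 (f(k) = k - (4 + k + 2*k**2) = k + (-4 - k - 2*k**2) = -4 - 2*k**2)
Z(H, m) = 1/(-599 + m)
(-143937 + f(-123))*(396879 + Z(-133, -405)) = (-143937 + (-4 - 2*(-123)**2))*(396879 + 1/(-599 - 405)) = (-143937 + (-4 - 2*15129))*(396879 + 1/(-1004)) = (-143937 + (-4 - 30258))*(396879 - 1/1004) = (-143937 - 30262)*(398466515/1004) = -174199*398466515/1004 = -69412468446485/1004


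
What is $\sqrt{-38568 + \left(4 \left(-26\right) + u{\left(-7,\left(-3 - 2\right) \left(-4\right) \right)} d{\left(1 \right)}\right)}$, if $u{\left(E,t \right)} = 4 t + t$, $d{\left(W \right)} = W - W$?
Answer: $4 i \sqrt{2417} \approx 196.65 i$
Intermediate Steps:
$d{\left(W \right)} = 0$
$u{\left(E,t \right)} = 5 t$
$\sqrt{-38568 + \left(4 \left(-26\right) + u{\left(-7,\left(-3 - 2\right) \left(-4\right) \right)} d{\left(1 \right)}\right)} = \sqrt{-38568 + \left(4 \left(-26\right) + 5 \left(-3 - 2\right) \left(-4\right) 0\right)} = \sqrt{-38568 - \left(104 - 5 \left(\left(-5\right) \left(-4\right)\right) 0\right)} = \sqrt{-38568 - \left(104 - 5 \cdot 20 \cdot 0\right)} = \sqrt{-38568 + \left(-104 + 100 \cdot 0\right)} = \sqrt{-38568 + \left(-104 + 0\right)} = \sqrt{-38568 - 104} = \sqrt{-38672} = 4 i \sqrt{2417}$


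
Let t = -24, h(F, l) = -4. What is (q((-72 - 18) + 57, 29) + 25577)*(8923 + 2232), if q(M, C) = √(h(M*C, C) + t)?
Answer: 285311435 + 22310*I*√7 ≈ 2.8531e+8 + 59027.0*I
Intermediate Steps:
q(M, C) = 2*I*√7 (q(M, C) = √(-4 - 24) = √(-28) = 2*I*√7)
(q((-72 - 18) + 57, 29) + 25577)*(8923 + 2232) = (2*I*√7 + 25577)*(8923 + 2232) = (25577 + 2*I*√7)*11155 = 285311435 + 22310*I*√7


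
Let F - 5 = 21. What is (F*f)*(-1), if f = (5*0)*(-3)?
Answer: 0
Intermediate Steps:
F = 26 (F = 5 + 21 = 26)
f = 0 (f = 0*(-3) = 0)
(F*f)*(-1) = (26*0)*(-1) = 0*(-1) = 0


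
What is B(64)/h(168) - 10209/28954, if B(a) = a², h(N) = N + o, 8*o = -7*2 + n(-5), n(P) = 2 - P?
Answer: 935115239/38711498 ≈ 24.156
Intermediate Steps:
o = -7/8 (o = (-7*2 + (2 - 1*(-5)))/8 = (-14 + (2 + 5))/8 = (-14 + 7)/8 = (⅛)*(-7) = -7/8 ≈ -0.87500)
h(N) = -7/8 + N (h(N) = N - 7/8 = -7/8 + N)
B(64)/h(168) - 10209/28954 = 64²/(-7/8 + 168) - 10209/28954 = 4096/(1337/8) - 10209*1/28954 = 4096*(8/1337) - 10209/28954 = 32768/1337 - 10209/28954 = 935115239/38711498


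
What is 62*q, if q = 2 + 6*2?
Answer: 868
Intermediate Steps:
q = 14 (q = 2 + 12 = 14)
62*q = 62*14 = 868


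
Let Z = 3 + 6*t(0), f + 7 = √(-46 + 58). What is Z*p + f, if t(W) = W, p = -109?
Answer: -334 + 2*√3 ≈ -330.54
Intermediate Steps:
f = -7 + 2*√3 (f = -7 + √(-46 + 58) = -7 + √12 = -7 + 2*√3 ≈ -3.5359)
Z = 3 (Z = 3 + 6*0 = 3 + 0 = 3)
Z*p + f = 3*(-109) + (-7 + 2*√3) = -327 + (-7 + 2*√3) = -334 + 2*√3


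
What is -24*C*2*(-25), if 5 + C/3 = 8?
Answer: 10800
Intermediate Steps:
C = 9 (C = -15 + 3*8 = -15 + 24 = 9)
-24*C*2*(-25) = -216*2*(-25) = -24*18*(-25) = -432*(-25) = 10800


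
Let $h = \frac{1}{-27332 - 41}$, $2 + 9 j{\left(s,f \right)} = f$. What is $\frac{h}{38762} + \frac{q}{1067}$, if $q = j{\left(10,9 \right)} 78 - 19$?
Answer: $\frac{132629025049}{3396364155426} \approx 0.03905$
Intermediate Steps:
$j{\left(s,f \right)} = - \frac{2}{9} + \frac{f}{9}$
$h = - \frac{1}{27373}$ ($h = \frac{1}{-27373} = - \frac{1}{27373} \approx -3.6532 \cdot 10^{-5}$)
$q = \frac{125}{3}$ ($q = \left(- \frac{2}{9} + \frac{1}{9} \cdot 9\right) 78 - 19 = \left(- \frac{2}{9} + 1\right) 78 - 19 = \frac{7}{9} \cdot 78 - 19 = \frac{182}{3} - 19 = \frac{125}{3} \approx 41.667$)
$\frac{h}{38762} + \frac{q}{1067} = - \frac{1}{27373 \cdot 38762} + \frac{125}{3 \cdot 1067} = \left(- \frac{1}{27373}\right) \frac{1}{38762} + \frac{125}{3} \cdot \frac{1}{1067} = - \frac{1}{1061032226} + \frac{125}{3201} = \frac{132629025049}{3396364155426}$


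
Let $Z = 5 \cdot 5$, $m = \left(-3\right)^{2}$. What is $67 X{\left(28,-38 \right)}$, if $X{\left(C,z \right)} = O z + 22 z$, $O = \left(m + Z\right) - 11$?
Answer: $-114570$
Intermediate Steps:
$m = 9$
$Z = 25$
$O = 23$ ($O = \left(9 + 25\right) - 11 = 34 - 11 = 23$)
$X{\left(C,z \right)} = 45 z$ ($X{\left(C,z \right)} = 23 z + 22 z = 45 z$)
$67 X{\left(28,-38 \right)} = 67 \cdot 45 \left(-38\right) = 67 \left(-1710\right) = -114570$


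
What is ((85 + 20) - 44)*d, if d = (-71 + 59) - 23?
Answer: -2135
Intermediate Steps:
d = -35 (d = -12 - 23 = -35)
((85 + 20) - 44)*d = ((85 + 20) - 44)*(-35) = (105 - 44)*(-35) = 61*(-35) = -2135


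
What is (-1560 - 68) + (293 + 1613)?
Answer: 278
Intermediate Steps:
(-1560 - 68) + (293 + 1613) = -1628 + 1906 = 278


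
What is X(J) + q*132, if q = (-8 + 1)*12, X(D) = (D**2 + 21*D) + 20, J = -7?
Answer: -11166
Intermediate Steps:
X(D) = 20 + D**2 + 21*D
q = -84 (q = -7*12 = -84)
X(J) + q*132 = (20 + (-7)**2 + 21*(-7)) - 84*132 = (20 + 49 - 147) - 11088 = -78 - 11088 = -11166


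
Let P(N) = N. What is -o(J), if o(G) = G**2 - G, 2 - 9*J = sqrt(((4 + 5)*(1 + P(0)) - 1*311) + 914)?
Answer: -598/81 - 10*sqrt(17)/27 ≈ -8.9098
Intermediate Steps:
J = 2/9 - 2*sqrt(17)/3 (J = 2/9 - sqrt(((4 + 5)*(1 + 0) - 1*311) + 914)/9 = 2/9 - sqrt((9*1 - 311) + 914)/9 = 2/9 - sqrt((9 - 311) + 914)/9 = 2/9 - sqrt(-302 + 914)/9 = 2/9 - 2*sqrt(17)/3 ≈ -2.5265)
-o(J) = -(2/9 - 2*sqrt(17)/3)*(-1 + (2/9 - 2*sqrt(17)/3)) = -(2/9 - 2*sqrt(17)/3)*(-7/9 - 2*sqrt(17)/3) = -(-7/9 - 2*sqrt(17)/3)*(2/9 - 2*sqrt(17)/3)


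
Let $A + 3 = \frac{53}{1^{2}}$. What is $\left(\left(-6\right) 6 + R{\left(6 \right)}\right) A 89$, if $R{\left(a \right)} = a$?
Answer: $-133500$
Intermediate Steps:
$A = 50$ ($A = -3 + \frac{53}{1^{2}} = -3 + \frac{53}{1} = -3 + 53 \cdot 1 = -3 + 53 = 50$)
$\left(\left(-6\right) 6 + R{\left(6 \right)}\right) A 89 = \left(\left(-6\right) 6 + 6\right) 50 \cdot 89 = \left(-36 + 6\right) 50 \cdot 89 = \left(-30\right) 50 \cdot 89 = \left(-1500\right) 89 = -133500$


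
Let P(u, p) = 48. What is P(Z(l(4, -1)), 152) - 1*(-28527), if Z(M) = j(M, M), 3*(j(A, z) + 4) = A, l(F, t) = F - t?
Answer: 28575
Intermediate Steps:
j(A, z) = -4 + A/3
Z(M) = -4 + M/3
P(Z(l(4, -1)), 152) - 1*(-28527) = 48 - 1*(-28527) = 48 + 28527 = 28575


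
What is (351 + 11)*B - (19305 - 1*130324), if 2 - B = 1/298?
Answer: 16649526/149 ≈ 1.1174e+5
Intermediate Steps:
B = 595/298 (B = 2 - 1/298 = 595/298 ≈ 1.9966)
(351 + 11)*B - (19305 - 1*130324) = (351 + 11)*(595/298) - (19305 - 1*130324) = 362*(595/298) - (19305 - 130324) = 107695/149 - 1*(-111019) = 107695/149 + 111019 = 16649526/149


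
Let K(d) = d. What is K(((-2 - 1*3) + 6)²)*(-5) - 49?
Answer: -54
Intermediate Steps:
K(((-2 - 1*3) + 6)²)*(-5) - 49 = ((-2 - 1*3) + 6)²*(-5) - 49 = ((-2 - 3) + 6)²*(-5) - 49 = (-5 + 6)²*(-5) - 49 = 1²*(-5) - 49 = 1*(-5) - 49 = -5 - 49 = -54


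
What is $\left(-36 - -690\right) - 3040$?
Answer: $-2386$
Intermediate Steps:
$\left(-36 - -690\right) - 3040 = \left(-36 + 690\right) - 3040 = 654 - 3040 = -2386$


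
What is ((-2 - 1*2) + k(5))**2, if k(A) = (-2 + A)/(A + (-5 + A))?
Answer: 289/25 ≈ 11.560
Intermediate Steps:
k(A) = (-2 + A)/(-5 + 2*A)
((-2 - 1*2) + k(5))**2 = ((-2 - 1*2) + (-2 + 5)/(-5 + 2*5))**2 = ((-2 - 2) + 3/(-5 + 10))**2 = (-4 + 3/5)**2 = (-17/5)**2 = 289/25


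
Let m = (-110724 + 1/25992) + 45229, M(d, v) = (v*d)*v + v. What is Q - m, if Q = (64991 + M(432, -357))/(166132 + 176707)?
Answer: 34415491784465/524180664 ≈ 65656.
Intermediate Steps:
M(d, v) = v + d*v² (M(d, v) = (d*v)*v + v = d*v² + v = v + d*v²)
m = -1702346039/25992 (m = (-110724 + 1/25992) + 45229 = -2877938207/25992 + 45229 = -1702346039/25992 ≈ -65495.)
Q = 3242506/20167 (Q = (64991 - 357*(1 + 432*(-357)))/(166132 + 176707) = (64991 - 357*(1 - 154224))/342839 = (64991 - 357*(-154223))*(1/342839) = (64991 + 55057611)*(1/342839) = 55122602*(1/342839) = 3242506/20167 ≈ 160.78)
Q - m = 3242506/20167 - 1*(-1702346039/25992) = 3242506/20167 + 1702346039/25992 = 34415491784465/524180664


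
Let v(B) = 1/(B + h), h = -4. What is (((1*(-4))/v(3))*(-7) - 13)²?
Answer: 1681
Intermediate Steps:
v(B) = 1/(-4 + B) (v(B) = 1/(B - 4) = 1/(-4 + B))
(((1*(-4))/v(3))*(-7) - 13)² = (((1*(-4))/(1/(-4 + 3)))*(-7) - 13)² = (-4/(1/(-1))*(-7) - 13)² = (-4/(-1)*(-7) - 13)² = (-4*(-1)*(-7) - 13)² = (4*(-7) - 13)² = (-28 - 13)² = (-41)² = 1681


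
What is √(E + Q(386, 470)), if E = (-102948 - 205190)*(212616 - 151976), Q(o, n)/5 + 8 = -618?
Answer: 5*I*√747419658 ≈ 1.367e+5*I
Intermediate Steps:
Q(o, n) = -3130 (Q(o, n) = -40 + 5*(-618) = -40 - 3090 = -3130)
E = -18685488320 (E = -308138*60640 = -18685488320)
√(E + Q(386, 470)) = √(-18685488320 - 3130) = √(-18685491450) = 5*I*√747419658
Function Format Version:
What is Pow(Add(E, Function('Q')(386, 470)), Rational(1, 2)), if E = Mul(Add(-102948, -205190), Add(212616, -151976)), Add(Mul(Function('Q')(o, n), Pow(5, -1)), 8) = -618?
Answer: Mul(5, I, Pow(747419658, Rational(1, 2))) ≈ Mul(1.3670e+5, I)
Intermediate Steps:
Function('Q')(o, n) = -3130 (Function('Q')(o, n) = Add(-40, Mul(5, -618)) = Add(-40, -3090) = -3130)
E = -18685488320 (E = Mul(-308138, 60640) = -18685488320)
Pow(Add(E, Function('Q')(386, 470)), Rational(1, 2)) = Pow(Add(-18685488320, -3130), Rational(1, 2)) = Pow(-18685491450, Rational(1, 2)) = Mul(5, I, Pow(747419658, Rational(1, 2)))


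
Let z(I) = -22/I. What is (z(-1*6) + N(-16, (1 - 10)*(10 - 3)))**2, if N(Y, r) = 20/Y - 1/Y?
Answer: 14161/2304 ≈ 6.1463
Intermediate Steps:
N(Y, r) = 19/Y
(z(-1*6) + N(-16, (1 - 10)*(10 - 3)))**2 = (-22/((-1*6)) + 19/(-16))**2 = (-22/(-6) + 19*(-1/16))**2 = (-22*(-1/6) - 19/16)**2 = (11/3 - 19/16)**2 = (119/48)**2 = 14161/2304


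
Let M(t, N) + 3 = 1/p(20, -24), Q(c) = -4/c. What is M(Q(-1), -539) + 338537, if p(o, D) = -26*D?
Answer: 211245217/624 ≈ 3.3853e+5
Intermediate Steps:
M(t, N) = -1871/624 (M(t, N) = -3 + 1/(-26*(-24)) = -3 + 1/624 = -1871/624)
M(Q(-1), -539) + 338537 = -1871/624 + 338537 = 211245217/624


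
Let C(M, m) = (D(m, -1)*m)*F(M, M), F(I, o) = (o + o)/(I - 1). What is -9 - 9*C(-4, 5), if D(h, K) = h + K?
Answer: -297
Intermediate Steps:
F(I, o) = 2*o/(-1 + I) (F(I, o) = (2*o)/(-1 + I) = 2*o/(-1 + I))
D(h, K) = K + h
C(M, m) = 2*M*m*(-1 + m)/(-1 + M) (C(M, m) = ((-1 + m)*m)*(2*M/(-1 + M)) = (m*(-1 + m))*(2*M/(-1 + M)) = 2*M*m*(-1 + m)/(-1 + M))
-9 - 9*C(-4, 5) = -9 - 18*(-4)*5*(-1 + 5)/(-1 - 4) = -9 - 18*(-4)*5*4/(-5) = -9 - 18*(-4)*5*(-1)*4/5 = -9 - 9*32 = -9 - 288 = -297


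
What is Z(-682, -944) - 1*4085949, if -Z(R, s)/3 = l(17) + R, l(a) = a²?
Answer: -4084770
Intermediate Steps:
Z(R, s) = -867 - 3*R (Z(R, s) = -3*(17² + R) = -3*(289 + R) = -867 - 3*R)
Z(-682, -944) - 1*4085949 = (-867 - 3*(-682)) - 1*4085949 = (-867 + 2046) - 4085949 = 1179 - 4085949 = -4084770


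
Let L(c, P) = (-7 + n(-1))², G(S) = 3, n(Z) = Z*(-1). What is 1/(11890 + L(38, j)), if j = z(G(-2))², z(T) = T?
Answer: 1/11926 ≈ 8.3850e-5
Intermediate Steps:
n(Z) = -Z
j = 9 (j = 3² = 9)
L(c, P) = 36 (L(c, P) = (-7 - 1*(-1))² = (-7 + 1)² = (-6)² = 36)
1/(11890 + L(38, j)) = 1/(11890 + 36) = 1/11926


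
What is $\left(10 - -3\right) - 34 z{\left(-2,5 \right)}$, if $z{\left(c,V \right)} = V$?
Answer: $-157$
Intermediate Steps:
$\left(10 - -3\right) - 34 z{\left(-2,5 \right)} = \left(10 - -3\right) - 170 = \left(10 + \left(-2 + 5\right)\right) - 170 = \left(10 + 3\right) - 170 = 13 - 170 = -157$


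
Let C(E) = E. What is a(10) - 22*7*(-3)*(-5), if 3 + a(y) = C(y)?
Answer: -2303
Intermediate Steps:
a(y) = -3 + y
a(10) - 22*7*(-3)*(-5) = (-3 + 10) - 22*7*(-3)*(-5) = 7 - (-462)*(-5) = 7 - 22*105 = 7 - 2310 = -2303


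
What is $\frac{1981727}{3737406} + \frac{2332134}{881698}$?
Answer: $\frac{5231708168425}{1647631697694} \approx 3.1753$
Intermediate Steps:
$\frac{1981727}{3737406} + \frac{2332134}{881698} = 1981727 \cdot \frac{1}{3737406} + 2332134 \cdot \frac{1}{881698} = \frac{1981727}{3737406} + \frac{1166067}{440849} = \frac{5231708168425}{1647631697694}$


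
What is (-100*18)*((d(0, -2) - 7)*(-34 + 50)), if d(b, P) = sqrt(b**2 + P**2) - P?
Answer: 86400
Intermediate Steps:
d(b, P) = sqrt(P**2 + b**2) - P
(-100*18)*((d(0, -2) - 7)*(-34 + 50)) = (-100*18)*(((sqrt((-2)**2 + 0**2) - 1*(-2)) - 7)*(-34 + 50)) = -1800*((sqrt(4 + 0) + 2) - 7)*16 = -1800*((sqrt(4) + 2) - 7)*16 = -1800*((2 + 2) - 7)*16 = -1800*(4 - 7)*16 = -(-5400)*16 = -1800*(-48) = 86400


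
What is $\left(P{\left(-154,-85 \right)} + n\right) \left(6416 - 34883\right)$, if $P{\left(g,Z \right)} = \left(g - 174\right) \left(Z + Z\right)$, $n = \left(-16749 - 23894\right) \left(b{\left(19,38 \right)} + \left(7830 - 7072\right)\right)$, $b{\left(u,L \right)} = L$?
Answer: $919372167756$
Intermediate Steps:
$n = -32351828$ ($n = \left(-16749 - 23894\right) \left(38 + \left(7830 - 7072\right)\right) = - 40643 \left(38 + 758\right) = \left(-40643\right) 796 = -32351828$)
$P{\left(g,Z \right)} = 2 Z \left(-174 + g\right)$ ($P{\left(g,Z \right)} = \left(-174 + g\right) 2 Z = 2 Z \left(-174 + g\right)$)
$\left(P{\left(-154,-85 \right)} + n\right) \left(6416 - 34883\right) = \left(2 \left(-85\right) \left(-174 - 154\right) - 32351828\right) \left(6416 - 34883\right) = \left(2 \left(-85\right) \left(-328\right) - 32351828\right) \left(-28467\right) = \left(55760 - 32351828\right) \left(-28467\right) = \left(-32296068\right) \left(-28467\right) = 919372167756$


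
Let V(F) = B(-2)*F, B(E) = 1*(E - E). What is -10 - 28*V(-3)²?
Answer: -10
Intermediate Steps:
B(E) = 0 (B(E) = 1*0 = 0)
V(F) = 0 (V(F) = 0*F = 0)
-10 - 28*V(-3)² = -10 - 28*0² = -10 - 28*0 = -10 + 0 = -10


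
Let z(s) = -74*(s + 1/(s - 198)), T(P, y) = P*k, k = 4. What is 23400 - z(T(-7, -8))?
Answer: 2410027/113 ≈ 21328.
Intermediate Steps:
T(P, y) = 4*P (T(P, y) = P*4 = 4*P)
z(s) = -74*s - 74/(-198 + s) (z(s) = -74*(s + 1/(-198 + s)) = -74*s - 74/(-198 + s))
23400 - z(T(-7, -8)) = 23400 - 74*(-1 - (4*(-7))² + 198*(4*(-7)))/(-198 + 4*(-7)) = 23400 - 74*(-1 - 1*(-28)² + 198*(-28))/(-198 - 28) = 23400 - 74*(-1 - 1*784 - 5544)/(-226) = 23400 - 74*(-1)*(-1 - 784 - 5544)/226 = 23400 - 74*(-1)*(-6329)/226 = 23400 - 1*234173/113 = 23400 - 234173/113 = 2410027/113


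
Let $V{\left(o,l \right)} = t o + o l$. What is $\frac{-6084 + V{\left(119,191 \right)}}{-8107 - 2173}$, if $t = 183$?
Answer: $- \frac{19211}{5140} \approx -3.7375$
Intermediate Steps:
$V{\left(o,l \right)} = 183 o + l o$ ($V{\left(o,l \right)} = 183 o + o l = 183 o + l o$)
$\frac{-6084 + V{\left(119,191 \right)}}{-8107 - 2173} = \frac{-6084 + 119 \left(183 + 191\right)}{-8107 - 2173} = \frac{-6084 + 119 \cdot 374}{-10280} = \left(-6084 + 44506\right) \left(- \frac{1}{10280}\right) = 38422 \left(- \frac{1}{10280}\right) = - \frac{19211}{5140}$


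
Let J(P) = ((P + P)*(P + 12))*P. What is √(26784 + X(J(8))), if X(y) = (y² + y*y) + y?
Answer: 12*√91226 ≈ 3624.4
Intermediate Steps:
J(P) = 2*P²*(12 + P) (J(P) = ((2*P)*(12 + P))*P = (2*P*(12 + P))*P = 2*P²*(12 + P))
X(y) = y + 2*y² (X(y) = (y² + y²) + y = 2*y² + y = y + 2*y²)
√(26784 + X(J(8))) = √(26784 + (2*8²*(12 + 8))*(1 + 2*(2*8²*(12 + 8)))) = √(26784 + (2*64*20)*(1 + 2*(2*64*20))) = √(26784 + 2560*(1 + 2*2560)) = √(26784 + 2560*(1 + 5120)) = √(26784 + 2560*5121) = √(26784 + 13109760) = √13136544 = 12*√91226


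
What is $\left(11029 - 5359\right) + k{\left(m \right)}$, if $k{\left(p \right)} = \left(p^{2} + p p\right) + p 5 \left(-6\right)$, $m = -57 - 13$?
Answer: $17570$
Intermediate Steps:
$m = -70$
$k{\left(p \right)} = - 30 p + 2 p^{2}$ ($k{\left(p \right)} = \left(p^{2} + p^{2}\right) + 5 p \left(-6\right) = 2 p^{2} - 30 p = - 30 p + 2 p^{2}$)
$\left(11029 - 5359\right) + k{\left(m \right)} = \left(11029 - 5359\right) + 2 \left(-70\right) \left(-15 - 70\right) = 5670 + 2 \left(-70\right) \left(-85\right) = 5670 + 11900 = 17570$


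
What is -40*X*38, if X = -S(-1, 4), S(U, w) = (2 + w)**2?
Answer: 54720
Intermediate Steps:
X = -36 (X = -(2 + 4)**2 = -1*6**2 = -1*36 = -36)
-40*X*38 = -40*(-36)*38 = 1440*38 = 54720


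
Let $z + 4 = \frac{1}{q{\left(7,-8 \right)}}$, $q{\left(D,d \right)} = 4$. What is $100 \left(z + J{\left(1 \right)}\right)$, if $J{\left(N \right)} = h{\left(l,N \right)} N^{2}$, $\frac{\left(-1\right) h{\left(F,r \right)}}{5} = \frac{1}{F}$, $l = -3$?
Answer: $- \frac{625}{3} \approx -208.33$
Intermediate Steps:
$h{\left(F,r \right)} = - \frac{5}{F}$
$J{\left(N \right)} = \frac{5 N^{2}}{3}$ ($J{\left(N \right)} = - \frac{5}{-3} N^{2} = \left(-5\right) \left(- \frac{1}{3}\right) N^{2} = \frac{5 N^{2}}{3}$)
$z = - \frac{15}{4}$ ($z = -4 + \frac{1}{4} = - \frac{15}{4} \approx -3.75$)
$100 \left(z + J{\left(1 \right)}\right) = 100 \left(- \frac{15}{4} + \frac{5 \cdot 1^{2}}{3}\right) = 100 \left(- \frac{15}{4} + \frac{5}{3} \cdot 1\right) = 100 \left(- \frac{15}{4} + \frac{5}{3}\right) = 100 \left(- \frac{25}{12}\right) = - \frac{625}{3}$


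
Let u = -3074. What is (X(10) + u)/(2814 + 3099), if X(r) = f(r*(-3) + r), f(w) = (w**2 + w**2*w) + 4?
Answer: -10670/5913 ≈ -1.8045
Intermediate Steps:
f(w) = 4 + w**2 + w**3 (f(w) = (w**2 + w**3) + 4 = 4 + w**2 + w**3)
X(r) = 4 - 8*r**3 + 4*r**2 (X(r) = 4 + (r*(-3) + r)**2 + (r*(-3) + r)**3 = 4 + (-3*r + r)**2 + (-3*r + r)**3 = 4 + (-2*r)**2 + (-2*r)**3 = 4 + 4*r**2 - 8*r**3 = 4 - 8*r**3 + 4*r**2)
(X(10) + u)/(2814 + 3099) = ((4 - 8*10**3 + 4*10**2) - 3074)/(2814 + 3099) = ((4 - 8*1000 + 4*100) - 3074)/5913 = ((4 - 8000 + 400) - 3074)*(1/5913) = (-7596 - 3074)*(1/5913) = -10670*1/5913 = -10670/5913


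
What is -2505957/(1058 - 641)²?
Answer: -835319/57963 ≈ -14.411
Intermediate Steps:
-2505957/(1058 - 641)² = -2505957/(417²) = -2505957/173889 = -2505957*1/173889 = -835319/57963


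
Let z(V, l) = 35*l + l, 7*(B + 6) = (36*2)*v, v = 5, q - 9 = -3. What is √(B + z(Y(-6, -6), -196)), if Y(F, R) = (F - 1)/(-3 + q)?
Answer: I*√343518/7 ≈ 83.729*I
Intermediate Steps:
q = 6 (q = 9 - 3 = 6)
Y(F, R) = -⅓ + F/3 (Y(F, R) = (F - 1)/(-3 + 6) = (-1 + F)/3 = (-1 + F)*(⅓) = -⅓ + F/3)
B = 318/7 (B = -6 + ((36*2)*5)/7 = -6 + (72*5)/7 = -6 + (⅐)*360 = -6 + 360/7 = 318/7 ≈ 45.429)
z(V, l) = 36*l
√(B + z(Y(-6, -6), -196)) = √(318/7 + 36*(-196)) = √(318/7 - 7056) = √(-49074/7) = I*√343518/7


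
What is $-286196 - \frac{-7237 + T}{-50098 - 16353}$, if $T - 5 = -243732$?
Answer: $- \frac{2716894480}{9493} \approx -2.862 \cdot 10^{5}$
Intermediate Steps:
$T = -243727$ ($T = 5 - 243732 = -243727$)
$-286196 - \frac{-7237 + T}{-50098 - 16353} = -286196 - \frac{-7237 - 243727}{-50098 - 16353} = -286196 - - \frac{250964}{-66451} = -286196 - \left(-250964\right) \left(- \frac{1}{66451}\right) = -286196 - \frac{35852}{9493} = - \frac{2716894480}{9493}$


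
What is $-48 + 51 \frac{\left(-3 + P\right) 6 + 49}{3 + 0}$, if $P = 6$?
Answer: $1091$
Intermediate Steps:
$-48 + 51 \frac{\left(-3 + P\right) 6 + 49}{3 + 0} = -48 + 51 \frac{\left(-3 + 6\right) 6 + 49}{3 + 0} = -48 + 51 \frac{3 \cdot 6 + 49}{3} = -48 + 51 \left(18 + 49\right) \frac{1}{3} = -48 + 51 \cdot 67 \cdot \frac{1}{3} = -48 + 51 \cdot \frac{67}{3} = -48 + 1139 = 1091$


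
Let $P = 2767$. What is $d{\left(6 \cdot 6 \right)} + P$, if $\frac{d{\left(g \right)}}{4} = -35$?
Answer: $2627$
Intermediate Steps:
$d{\left(g \right)} = -140$ ($d{\left(g \right)} = 4 \left(-35\right) = -140$)
$d{\left(6 \cdot 6 \right)} + P = -140 + 2767 = 2627$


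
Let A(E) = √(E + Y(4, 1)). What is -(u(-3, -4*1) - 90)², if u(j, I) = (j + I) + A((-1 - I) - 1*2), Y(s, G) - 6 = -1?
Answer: -9415 + 194*√6 ≈ -8939.8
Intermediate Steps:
Y(s, G) = 5 (Y(s, G) = 6 - 1 = 5)
A(E) = √(5 + E) (A(E) = √(E + 5) = √(5 + E))
u(j, I) = I + j + √(2 - I) (u(j, I) = (j + I) + √(5 + ((-1 - I) - 1*2)) = (I + j) + √(5 + ((-1 - I) - 2)) = (I + j) + √(5 + (-3 - I)) = (I + j) + √(2 - I) = I + j + √(2 - I))
-(u(-3, -4*1) - 90)² = -((-4*1 - 3 + √(2 - (-4))) - 90)² = -((-4 - 3 + √(2 - 1*(-4))) - 90)² = -((-4 - 3 + √(2 + 4)) - 90)² = -((-4 - 3 + √6) - 90)² = -((-7 + √6) - 90)² = -(-97 + √6)²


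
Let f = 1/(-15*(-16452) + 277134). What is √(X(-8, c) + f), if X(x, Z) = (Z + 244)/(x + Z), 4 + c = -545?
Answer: √46631196164984046/291820098 ≈ 0.73999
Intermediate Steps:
f = 1/523914 (f = 1/(246780 + 277134) = 1/523914 ≈ 1.9087e-6)
c = -549 (c = -4 - 545 = -549)
X(x, Z) = (244 + Z)/(Z + x)
√(X(-8, c) + f) = √((244 - 549)/(-549 - 8) + 1/523914) = √(-305/(-557) + 1/523914) = √(-1/557*(-305) + 1/523914) = √(305/557 + 1/523914) = √(159794327/291820098) = √46631196164984046/291820098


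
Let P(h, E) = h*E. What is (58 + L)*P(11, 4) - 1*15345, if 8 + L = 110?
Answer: -8305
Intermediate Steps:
L = 102 (L = -8 + 110 = 102)
P(h, E) = E*h
(58 + L)*P(11, 4) - 1*15345 = (58 + 102)*(4*11) - 1*15345 = 160*44 - 15345 = 7040 - 15345 = -8305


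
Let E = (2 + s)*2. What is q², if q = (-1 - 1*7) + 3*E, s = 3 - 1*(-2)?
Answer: 1156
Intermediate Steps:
s = 5 (s = 3 + 2 = 5)
E = 14 (E = (2 + 5)*2 = 7*2 = 14)
q = 34 (q = (-1 - 1*7) + 3*14 = (-1 - 7) + 42 = -8 + 42 = 34)
q² = 34² = 1156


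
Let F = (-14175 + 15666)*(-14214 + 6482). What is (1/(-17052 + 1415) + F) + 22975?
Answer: -179910518370/15637 ≈ -1.1505e+7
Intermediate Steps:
F = -11528412 (F = 1491*(-7732) = -11528412)
(1/(-17052 + 1415) + F) + 22975 = (1/(-17052 + 1415) - 11528412) + 22975 = (1/(-15637) - 11528412) + 22975 = (-1/15637 - 11528412) + 22975 = -180269778445/15637 + 22975 = -179910518370/15637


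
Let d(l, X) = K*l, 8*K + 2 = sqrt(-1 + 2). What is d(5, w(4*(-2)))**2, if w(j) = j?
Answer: 25/64 ≈ 0.39063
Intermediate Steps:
K = -1/8 (K = -1/4 + sqrt(-1 + 2)/8 = -1/4 + sqrt(1)/8 = -1/4 + (1/8)*1 = -1/4 + 1/8 = -1/8 ≈ -0.12500)
d(l, X) = -l/8
d(5, w(4*(-2)))**2 = (-1/8*5)**2 = (-5/8)**2 = 25/64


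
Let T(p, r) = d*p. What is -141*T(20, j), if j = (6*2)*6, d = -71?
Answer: 200220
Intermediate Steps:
j = 72 (j = 12*6 = 72)
T(p, r) = -71*p
-141*T(20, j) = -(-10011)*20 = -141*(-1420) = 200220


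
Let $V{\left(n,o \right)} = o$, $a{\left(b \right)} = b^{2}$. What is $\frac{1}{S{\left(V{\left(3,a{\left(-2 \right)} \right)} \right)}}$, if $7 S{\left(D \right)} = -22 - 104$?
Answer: $- \frac{1}{18} \approx -0.055556$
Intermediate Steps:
$S{\left(D \right)} = -18$ ($S{\left(D \right)} = \frac{-22 - 104}{7} = \frac{1}{7} \left(-126\right) = -18$)
$\frac{1}{S{\left(V{\left(3,a{\left(-2 \right)} \right)} \right)}} = \frac{1}{-18} = - \frac{1}{18}$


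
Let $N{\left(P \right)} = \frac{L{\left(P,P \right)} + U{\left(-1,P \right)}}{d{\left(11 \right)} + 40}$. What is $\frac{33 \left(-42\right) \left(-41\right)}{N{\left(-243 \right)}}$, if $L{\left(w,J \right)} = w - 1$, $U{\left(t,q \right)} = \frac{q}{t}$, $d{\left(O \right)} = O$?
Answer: $-2898126$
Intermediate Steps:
$L{\left(w,J \right)} = -1 + w$ ($L{\left(w,J \right)} = w - 1 = -1 + w$)
$N{\left(P \right)} = - \frac{1}{51}$ ($N{\left(P \right)} = \frac{\left(-1 + P\right) + \frac{P}{-1}}{11 + 40} = \frac{\left(-1 + P\right) + P \left(-1\right)}{51} = \left(\left(-1 + P\right) - P\right) \frac{1}{51} = \left(-1\right) \frac{1}{51} = - \frac{1}{51}$)
$\frac{33 \left(-42\right) \left(-41\right)}{N{\left(-243 \right)}} = \frac{33 \left(-42\right) \left(-41\right)}{- \frac{1}{51}} = \left(-1386\right) \left(-41\right) \left(-51\right) = 56826 \left(-51\right) = -2898126$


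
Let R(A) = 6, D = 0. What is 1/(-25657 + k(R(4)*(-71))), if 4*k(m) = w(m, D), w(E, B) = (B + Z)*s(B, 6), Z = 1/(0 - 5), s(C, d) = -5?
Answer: -4/102627 ≈ -3.8976e-5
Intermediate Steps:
Z = -⅕ (Z = 1/(-5) = -⅕ ≈ -0.20000)
w(E, B) = 1 - 5*B (w(E, B) = (B - ⅕)*(-5) = (-⅕ + B)*(-5) = 1 - 5*B)
k(m) = ¼ (k(m) = (1 - 5*0)/4 = (1 + 0)/4 = (¼)*1 = ¼)
1/(-25657 + k(R(4)*(-71))) = 1/(-25657 + ¼) = 1/(-102627/4) = -4/102627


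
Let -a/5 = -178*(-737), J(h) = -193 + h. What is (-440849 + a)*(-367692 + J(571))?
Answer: 402862281606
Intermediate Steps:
a = -655930 (a = -(-890)*(-737) = -5*131186 = -655930)
(-440849 + a)*(-367692 + J(571)) = (-440849 - 655930)*(-367692 + (-193 + 571)) = -1096779*(-367692 + 378) = -1096779*(-367314) = 402862281606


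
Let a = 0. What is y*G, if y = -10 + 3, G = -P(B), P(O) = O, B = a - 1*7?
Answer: -49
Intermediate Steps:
B = -7 (B = 0 - 1*7 = 0 - 7 = -7)
G = 7 (G = -1*(-7) = 7)
y = -7
y*G = -7*7 = -49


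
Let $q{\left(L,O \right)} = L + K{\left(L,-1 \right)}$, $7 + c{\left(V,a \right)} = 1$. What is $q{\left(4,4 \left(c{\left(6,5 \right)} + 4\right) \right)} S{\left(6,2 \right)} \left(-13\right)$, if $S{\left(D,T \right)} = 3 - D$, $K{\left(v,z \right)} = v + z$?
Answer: $273$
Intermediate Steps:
$c{\left(V,a \right)} = -6$ ($c{\left(V,a \right)} = -7 + 1 = -6$)
$q{\left(L,O \right)} = -1 + 2 L$ ($q{\left(L,O \right)} = L + \left(L - 1\right) = L + \left(-1 + L\right) = -1 + 2 L$)
$q{\left(4,4 \left(c{\left(6,5 \right)} + 4\right) \right)} S{\left(6,2 \right)} \left(-13\right) = \left(-1 + 2 \cdot 4\right) \left(3 - 6\right) \left(-13\right) = \left(-1 + 8\right) \left(3 - 6\right) \left(-13\right) = 7 \left(-3\right) \left(-13\right) = \left(-21\right) \left(-13\right) = 273$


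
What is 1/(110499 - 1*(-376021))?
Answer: 1/486520 ≈ 2.0554e-6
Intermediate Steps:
1/(110499 - 1*(-376021)) = 1/(110499 + 376021) = 1/486520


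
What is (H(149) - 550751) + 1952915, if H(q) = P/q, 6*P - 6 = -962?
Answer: 626766830/447 ≈ 1.4022e+6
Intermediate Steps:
P = -478/3 (P = 1 + (⅙)*(-962) = 1 - 481/3 = -478/3 ≈ -159.33)
H(q) = -478/(3*q)
(H(149) - 550751) + 1952915 = (-478/3/149 - 550751) + 1952915 = (-478/3*1/149 - 550751) + 1952915 = (-478/447 - 550751) + 1952915 = -246186175/447 + 1952915 = 626766830/447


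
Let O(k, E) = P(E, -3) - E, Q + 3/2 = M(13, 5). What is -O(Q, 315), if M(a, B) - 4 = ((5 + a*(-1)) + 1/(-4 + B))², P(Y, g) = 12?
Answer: 303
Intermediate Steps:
M(a, B) = 4 + (5 + 1/(-4 + B) - a)² (M(a, B) = 4 + ((5 + a*(-1)) + 1/(-4 + B))² = 4 + ((5 - a) + 1/(-4 + B))² = 4 + (5 + 1/(-4 + B) - a)²)
Q = 103/2 (Q = -3/2 + (4 + (19 - 5*5 - 4*13 + 5*13)²/(-4 + 5)²) = -3/2 + (4 + (19 - 25 - 52 + 65)²/1²) = -3/2 + (4 + 1*7²) = -3/2 + (4 + 1*49) = -3/2 + (4 + 49) = -3/2 + 53 = 103/2 ≈ 51.500)
O(k, E) = 12 - E
-O(Q, 315) = -(12 - 1*315) = -(12 - 315) = -1*(-303) = 303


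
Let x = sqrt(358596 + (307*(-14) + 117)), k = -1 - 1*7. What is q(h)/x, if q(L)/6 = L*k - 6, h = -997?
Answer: 9564*sqrt(354415)/70883 ≈ 80.326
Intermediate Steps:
k = -8 (k = -1 - 7 = -8)
q(L) = -36 - 48*L (q(L) = 6*(L*(-8) - 6) = 6*(-8*L - 6) = 6*(-6 - 8*L) = -36 - 48*L)
x = sqrt(354415) (x = sqrt(358596 + (-4298 + 117)) = sqrt(358596 - 4181) = sqrt(354415) ≈ 595.33)
q(h)/x = (-36 - 48*(-997))/(sqrt(354415)) = (-36 + 47856)*(sqrt(354415)/354415) = 47820*(sqrt(354415)/354415) = 9564*sqrt(354415)/70883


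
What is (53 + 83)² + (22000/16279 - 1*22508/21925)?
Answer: 6601654161468/356917075 ≈ 18496.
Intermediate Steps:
(53 + 83)² + (22000/16279 - 1*22508/21925) = 136² + (22000*(1/16279) - 22508*1/21925) = 18496 + (22000/16279 - 22508/21925) = 18496 + 115942268/356917075 = 6601654161468/356917075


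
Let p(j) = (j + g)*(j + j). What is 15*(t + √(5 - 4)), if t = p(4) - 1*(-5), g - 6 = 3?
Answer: 1650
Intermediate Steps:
g = 9 (g = 6 + 3 = 9)
p(j) = 2*j*(9 + j) (p(j) = (j + 9)*(j + j) = (9 + j)*(2*j) = 2*j*(9 + j))
t = 109 (t = 2*4*(9 + 4) - 1*(-5) = 2*4*13 + 5 = 104 + 5 = 109)
15*(t + √(5 - 4)) = 15*(109 + √(5 - 4)) = 15*(109 + √1) = 15*(109 + 1) = 15*110 = 1650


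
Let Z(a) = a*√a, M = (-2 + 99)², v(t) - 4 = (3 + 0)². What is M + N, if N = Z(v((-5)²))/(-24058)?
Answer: 9409 - 13*√13/24058 ≈ 9409.0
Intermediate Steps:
v(t) = 13 (v(t) = 4 + (3 + 0)² = 4 + 3² = 4 + 9 = 13)
M = 9409 (M = 97² = 9409)
Z(a) = a^(3/2)
N = -13*√13/24058 (N = 13^(3/2)/(-24058) = (13*√13)*(-1/24058) = -13*√13/24058 ≈ -0.0019483)
M + N = 9409 - 13*√13/24058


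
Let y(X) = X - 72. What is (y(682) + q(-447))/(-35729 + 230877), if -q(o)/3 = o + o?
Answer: 823/48787 ≈ 0.016869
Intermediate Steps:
q(o) = -6*o (q(o) = -3*(o + o) = -6*o)
y(X) = -72 + X
(y(682) + q(-447))/(-35729 + 230877) = ((-72 + 682) - 6*(-447))/(-35729 + 230877) = (610 + 2682)/195148 = 3292*(1/195148) = 823/48787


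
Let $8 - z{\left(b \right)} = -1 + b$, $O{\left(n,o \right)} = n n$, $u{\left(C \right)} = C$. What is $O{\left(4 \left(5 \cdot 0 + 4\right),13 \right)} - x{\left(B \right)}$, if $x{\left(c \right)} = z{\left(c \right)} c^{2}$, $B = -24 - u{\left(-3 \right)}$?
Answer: $-12974$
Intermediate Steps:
$B = -21$ ($B = -24 - -3 = -24 + 3 = -21$)
$O{\left(n,o \right)} = n^{2}$
$z{\left(b \right)} = 9 - b$ ($z{\left(b \right)} = 8 - \left(-1 + b\right) = 9 - b$)
$x{\left(c \right)} = c^{2} \left(9 - c\right)$ ($x{\left(c \right)} = \left(9 - c\right) c^{2} = c^{2} \left(9 - c\right)$)
$O{\left(4 \left(5 \cdot 0 + 4\right),13 \right)} - x{\left(B \right)} = \left(4 \left(5 \cdot 0 + 4\right)\right)^{2} - \left(-21\right)^{2} \left(9 - -21\right) = \left(4 \left(0 + 4\right)\right)^{2} - 441 \left(9 + 21\right) = \left(4 \cdot 4\right)^{2} - 441 \cdot 30 = 16^{2} - 13230 = 256 - 13230 = -12974$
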